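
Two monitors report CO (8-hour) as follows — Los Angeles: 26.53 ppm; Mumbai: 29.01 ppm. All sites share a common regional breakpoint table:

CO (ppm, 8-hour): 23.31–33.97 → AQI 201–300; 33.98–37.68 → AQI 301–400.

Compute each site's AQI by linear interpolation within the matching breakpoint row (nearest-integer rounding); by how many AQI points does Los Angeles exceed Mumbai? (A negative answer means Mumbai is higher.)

-23

Los Angeles: row 23.31–33.97 (AQI 201–300). (300−201)·(26.53−23.31)/(33.97−23.31) + 201 = 99·3.22/10.66 + 201 ≈ 230.90 → 231.
Mumbai: 29.01 lies in 23.31–33.97, so I_lo=201, I_hi=300, C_lo=23.31, C_hi=33.97.
(300−201)/(33.97−23.31) × (29.01−23.31) + 201 = 99/10.66 × 5.70 + 201 ≈ 253.94 → 254.
AQIs: Los Angeles=231, Mumbai=254. Los Angeles (231) − Mumbai (254) = -23.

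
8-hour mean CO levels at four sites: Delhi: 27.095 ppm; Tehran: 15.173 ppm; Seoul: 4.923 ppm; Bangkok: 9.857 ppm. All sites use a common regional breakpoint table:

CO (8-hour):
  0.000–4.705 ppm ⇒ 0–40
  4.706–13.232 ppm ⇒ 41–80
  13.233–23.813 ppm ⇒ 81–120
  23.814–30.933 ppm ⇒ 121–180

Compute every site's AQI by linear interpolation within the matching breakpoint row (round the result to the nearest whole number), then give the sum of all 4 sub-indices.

Delhi 27.095: bracket 23.814–30.933 → index 121–180; slope 59/7.119, offset 3.281.
AQI = 121 + 59/7.119·3.281 ≈ 148.19 ⇒ 148.
Tehran 15.173: bracket 13.233–23.813 → index 81–120; slope 39/10.580, offset 1.940.
AQI = 81 + 39/10.580·1.940 ≈ 88.15 ⇒ 88.
Seoul: row 4.706–13.232 (AQI 41–80). (80−41)·(4.923−4.706)/(13.232−4.706) + 41 = 39·0.217/8.526 + 41 ≈ 41.99 → 42.
Bangkok: 9.857 lies in 4.706–13.232, so I_lo=41, I_hi=80, C_lo=4.706, C_hi=13.232.
(80−41)/(13.232−4.706) × (9.857−4.706) + 41 = 39/8.526 × 5.151 + 41 ≈ 64.56 → 65.
AQIs: Delhi=148, Tehran=88, Seoul=42, Bangkok=65. Sum = 148 + 88 + 42 + 65 = 343.

343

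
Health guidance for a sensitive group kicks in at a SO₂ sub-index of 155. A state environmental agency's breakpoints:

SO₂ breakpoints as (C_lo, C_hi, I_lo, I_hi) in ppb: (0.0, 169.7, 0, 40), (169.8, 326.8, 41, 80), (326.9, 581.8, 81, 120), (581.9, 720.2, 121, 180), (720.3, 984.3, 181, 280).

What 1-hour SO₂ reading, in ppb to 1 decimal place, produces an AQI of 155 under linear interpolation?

661.6

AQI 155 lies in the 121–180 band, which corresponds to 581.9–720.2 ppb.
C = 581.9 + (155−121)×(720.2−581.9)/(180−121) = 581.9 + 34×138.3/59 ≈ 661.598 ppb → 661.6 ppb to 1 dp.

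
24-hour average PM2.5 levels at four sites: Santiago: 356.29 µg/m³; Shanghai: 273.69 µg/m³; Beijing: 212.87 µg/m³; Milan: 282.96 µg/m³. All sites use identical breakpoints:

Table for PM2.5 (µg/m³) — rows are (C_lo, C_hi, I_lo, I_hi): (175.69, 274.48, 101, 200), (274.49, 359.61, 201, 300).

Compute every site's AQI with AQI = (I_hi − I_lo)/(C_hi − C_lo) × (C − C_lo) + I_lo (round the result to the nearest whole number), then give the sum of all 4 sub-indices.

844

Santiago: row 274.49–359.61 (AQI 201–300). (300−201)·(356.29−274.49)/(359.61−274.49) + 201 = 99·81.80/85.12 + 201 ≈ 296.14 → 296.
Shanghai: 273.69 lies in 175.69–274.48, so I_lo=101, I_hi=200, C_lo=175.69, C_hi=274.48.
(200−101)/(274.48−175.69) × (273.69−175.69) + 101 = 99/98.79 × 98.00 + 101 ≈ 199.21 → 199.
Beijing: 212.87 lies in 175.69–274.48, so I_lo=101, I_hi=200, C_lo=175.69, C_hi=274.48.
(200−101)/(274.48−175.69) × (212.87−175.69) + 101 = 99/98.79 × 37.18 + 101 ≈ 138.26 → 138.
Milan 282.96: bracket 274.49–359.61 → index 201–300; slope 99/85.12, offset 8.47.
AQI = 201 + 99/85.12·8.47 ≈ 210.85 ⇒ 211.
AQIs: Santiago=296, Shanghai=199, Beijing=138, Milan=211. Sum = 296 + 199 + 138 + 211 = 844.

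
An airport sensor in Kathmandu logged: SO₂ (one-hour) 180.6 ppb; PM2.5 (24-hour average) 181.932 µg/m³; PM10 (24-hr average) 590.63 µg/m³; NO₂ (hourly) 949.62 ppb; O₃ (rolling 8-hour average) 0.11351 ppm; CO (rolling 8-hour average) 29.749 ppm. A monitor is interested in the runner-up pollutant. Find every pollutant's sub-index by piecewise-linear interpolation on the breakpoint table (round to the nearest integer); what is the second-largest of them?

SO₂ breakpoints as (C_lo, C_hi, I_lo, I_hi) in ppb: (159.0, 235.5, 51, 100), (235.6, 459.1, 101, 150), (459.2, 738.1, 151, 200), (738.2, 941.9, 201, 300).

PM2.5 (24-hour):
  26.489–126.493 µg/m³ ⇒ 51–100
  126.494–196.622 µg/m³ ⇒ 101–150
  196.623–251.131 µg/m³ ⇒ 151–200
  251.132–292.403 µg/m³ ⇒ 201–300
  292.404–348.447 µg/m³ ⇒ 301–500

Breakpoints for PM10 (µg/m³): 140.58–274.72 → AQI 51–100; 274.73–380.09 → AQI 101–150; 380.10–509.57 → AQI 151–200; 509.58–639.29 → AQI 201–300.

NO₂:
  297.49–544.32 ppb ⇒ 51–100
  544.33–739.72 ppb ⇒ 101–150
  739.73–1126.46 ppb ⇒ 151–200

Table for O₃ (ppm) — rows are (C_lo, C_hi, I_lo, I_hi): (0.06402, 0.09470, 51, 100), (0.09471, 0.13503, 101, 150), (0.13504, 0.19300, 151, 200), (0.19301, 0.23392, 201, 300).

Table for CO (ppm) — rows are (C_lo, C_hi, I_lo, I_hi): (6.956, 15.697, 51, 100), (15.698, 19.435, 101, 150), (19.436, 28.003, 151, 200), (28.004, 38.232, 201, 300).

218

SO₂ 180.6: bracket 159.0–235.5 → index 51–100; slope 49/76.5, offset 21.6.
AQI = 51 + 49/76.5·21.6 ≈ 64.84 ⇒ 65.
PM2.5: 181.932 lies in 126.494–196.622, so I_lo=101, I_hi=150, C_lo=126.494, C_hi=196.622.
(150−101)/(196.622−126.494) × (181.932−126.494) + 101 = 49/70.128 × 55.438 + 101 ≈ 139.74 → 140.
PM10 590.63: bracket 509.58–639.29 → index 201–300; slope 99/129.71, offset 81.05.
AQI = 201 + 99/129.71·81.05 ≈ 262.86 ⇒ 263.
NO₂: 949.62 ∈ [739.73, 1126.46] ↔ index [151, 200].
151 + (949.62−739.73)·(200−151)/(1126.46−739.73) = 151 + 209.89·49/386.73 ≈ 177.59, so AQI = 178.
O₃ 0.11351: bracket 0.09471–0.13503 → index 101–150; slope 49/0.04032, offset 0.01880.
AQI = 101 + 49/0.04032·0.01880 ≈ 123.85 ⇒ 124.
CO 29.749: bracket 28.004–38.232 → index 201–300; slope 99/10.228, offset 1.745.
AQI = 201 + 99/10.228·1.745 ≈ 217.89 ⇒ 218.
Sub-indices: SO₂→65, PM2.5→140, PM10→263, NO₂→178, O₃→124, CO→218. Ranked high→low: 263, 218, 178, 140, 124, 65. Second-highest sub-index = 218.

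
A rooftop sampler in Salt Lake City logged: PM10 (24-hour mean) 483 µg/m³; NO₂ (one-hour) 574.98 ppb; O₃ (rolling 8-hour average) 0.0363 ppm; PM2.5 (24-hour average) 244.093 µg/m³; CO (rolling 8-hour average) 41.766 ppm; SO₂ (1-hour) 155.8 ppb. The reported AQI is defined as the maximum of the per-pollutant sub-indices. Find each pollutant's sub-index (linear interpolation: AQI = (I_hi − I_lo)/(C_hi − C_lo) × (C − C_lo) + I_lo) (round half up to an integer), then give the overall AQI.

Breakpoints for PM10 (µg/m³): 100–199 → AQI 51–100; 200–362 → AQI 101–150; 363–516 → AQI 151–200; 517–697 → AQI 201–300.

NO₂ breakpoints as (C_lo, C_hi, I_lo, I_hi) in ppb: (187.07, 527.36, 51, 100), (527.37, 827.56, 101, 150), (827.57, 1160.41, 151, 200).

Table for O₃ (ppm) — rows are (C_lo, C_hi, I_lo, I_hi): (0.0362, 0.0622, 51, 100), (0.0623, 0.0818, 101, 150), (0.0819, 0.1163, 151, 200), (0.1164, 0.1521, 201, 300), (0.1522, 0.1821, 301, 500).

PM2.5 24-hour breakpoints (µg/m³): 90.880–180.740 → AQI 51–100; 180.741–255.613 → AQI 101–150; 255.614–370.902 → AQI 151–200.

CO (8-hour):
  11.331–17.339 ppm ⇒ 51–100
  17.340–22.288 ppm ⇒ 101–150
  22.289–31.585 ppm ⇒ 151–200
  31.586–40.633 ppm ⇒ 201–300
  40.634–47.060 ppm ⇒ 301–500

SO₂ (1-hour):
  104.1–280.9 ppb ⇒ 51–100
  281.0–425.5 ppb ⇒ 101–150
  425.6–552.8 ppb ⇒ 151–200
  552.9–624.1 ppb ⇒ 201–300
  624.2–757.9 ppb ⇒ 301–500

336

PM10: row 363–516 (AQI 151–200). (200−151)·(483−363)/(516−363) + 151 = 49·120/153 + 151 ≈ 189.43 → 189.
NO₂: 574.98 lies in 527.37–827.56, so I_lo=101, I_hi=150, C_lo=527.37, C_hi=827.56.
(150−101)/(827.56−527.37) × (574.98−527.37) + 101 = 49/300.19 × 47.61 + 101 ≈ 108.77 → 109.
O₃ 0.0363: bracket 0.0362–0.0622 → index 51–100; slope 49/0.0260, offset 0.0001.
AQI = 51 + 49/0.0260·0.0001 ≈ 51.19 ⇒ 51.
PM2.5 244.093: bracket 180.741–255.613 → index 101–150; slope 49/74.872, offset 63.352.
AQI = 101 + 49/74.872·63.352 ≈ 142.46 ⇒ 142.
CO: 41.766 lies in 40.634–47.060, so I_lo=301, I_hi=500, C_lo=40.634, C_hi=47.060.
(500−301)/(47.060−40.634) × (41.766−40.634) + 301 = 199/6.426 × 1.132 + 301 ≈ 336.06 → 336.
SO₂: 155.8 ∈ [104.1, 280.9] ↔ index [51, 100].
51 + (155.8−104.1)·(100−51)/(280.9−104.1) = 51 + 51.7·49/176.8 ≈ 65.33, so AQI = 65.
Sub-indices: PM10→189, NO₂→109, O₃→51, PM2.5→142, CO→336, SO₂→65. Overall AQI = max = 336; dominant pollutant is CO.
AQI 336: Hazardous.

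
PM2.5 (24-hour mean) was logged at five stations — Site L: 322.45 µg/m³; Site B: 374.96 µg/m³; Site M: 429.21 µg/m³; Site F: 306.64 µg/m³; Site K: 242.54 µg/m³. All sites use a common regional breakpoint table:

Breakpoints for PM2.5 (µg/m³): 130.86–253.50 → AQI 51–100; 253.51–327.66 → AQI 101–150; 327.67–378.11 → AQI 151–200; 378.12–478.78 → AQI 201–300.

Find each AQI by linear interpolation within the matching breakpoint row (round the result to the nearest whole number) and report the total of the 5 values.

Site L: 322.45 ∈ [253.51, 327.66] ↔ index [101, 150].
101 + (322.45−253.51)·(150−101)/(327.66−253.51) = 101 + 68.94·49/74.15 ≈ 146.56, so AQI = 147.
Site B 374.96: bracket 327.67–378.11 → index 151–200; slope 49/50.44, offset 47.29.
AQI = 151 + 49/50.44·47.29 ≈ 196.94 ⇒ 197.
Site M: 429.21 ∈ [378.12, 478.78] ↔ index [201, 300].
201 + (429.21−378.12)·(300−201)/(478.78−378.12) = 201 + 51.09·99/100.66 ≈ 251.25, so AQI = 251.
Site F: row 253.51–327.66 (AQI 101–150). (150−101)·(306.64−253.51)/(327.66−253.51) + 101 = 49·53.13/74.15 + 101 ≈ 136.11 → 136.
Site K: row 130.86–253.50 (AQI 51–100). (100−51)·(242.54−130.86)/(253.50−130.86) + 51 = 49·111.68/122.64 + 51 ≈ 95.62 → 96.
AQIs: Site L=147, Site B=197, Site M=251, Site F=136, Site K=96. Sum = 147 + 197 + 251 + 136 + 96 = 827.

827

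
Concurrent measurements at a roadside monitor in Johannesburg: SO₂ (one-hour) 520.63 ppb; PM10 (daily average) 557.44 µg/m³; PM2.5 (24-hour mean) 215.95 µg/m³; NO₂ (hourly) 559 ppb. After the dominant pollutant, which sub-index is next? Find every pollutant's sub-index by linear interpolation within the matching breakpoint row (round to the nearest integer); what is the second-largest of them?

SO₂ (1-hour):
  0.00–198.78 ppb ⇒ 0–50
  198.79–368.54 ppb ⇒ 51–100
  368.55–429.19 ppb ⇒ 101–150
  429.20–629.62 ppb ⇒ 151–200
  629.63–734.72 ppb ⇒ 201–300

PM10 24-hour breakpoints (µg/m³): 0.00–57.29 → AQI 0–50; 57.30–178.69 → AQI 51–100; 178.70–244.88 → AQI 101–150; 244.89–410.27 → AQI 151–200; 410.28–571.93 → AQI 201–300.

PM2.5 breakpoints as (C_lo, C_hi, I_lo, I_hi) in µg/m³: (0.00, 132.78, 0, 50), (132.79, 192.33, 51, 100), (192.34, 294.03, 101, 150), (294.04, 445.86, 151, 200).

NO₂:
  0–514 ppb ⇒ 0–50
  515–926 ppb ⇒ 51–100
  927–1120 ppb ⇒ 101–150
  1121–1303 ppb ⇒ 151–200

173

SO₂: 520.63 lies in 429.20–629.62, so I_lo=151, I_hi=200, C_lo=429.20, C_hi=629.62.
(200−151)/(629.62−429.20) × (520.63−429.20) + 151 = 49/200.42 × 91.43 + 151 ≈ 173.35 → 173.
PM10: 557.44 lies in 410.28–571.93, so I_lo=201, I_hi=300, C_lo=410.28, C_hi=571.93.
(300−201)/(571.93−410.28) × (557.44−410.28) + 201 = 99/161.65 × 147.16 + 201 ≈ 291.13 → 291.
PM2.5: row 192.34–294.03 (AQI 101–150). (150−101)·(215.95−192.34)/(294.03−192.34) + 101 = 49·23.61/101.69 + 101 ≈ 112.38 → 112.
NO₂: 559 ∈ [515, 926] ↔ index [51, 100].
51 + (559−515)·(100−51)/(926−515) = 51 + 44·49/411 ≈ 56.25, so AQI = 56.
Sub-indices: SO₂→173, PM10→291, PM2.5→112, NO₂→56. Ranked high→low: 291, 173, 112, 56. Second-highest sub-index = 173.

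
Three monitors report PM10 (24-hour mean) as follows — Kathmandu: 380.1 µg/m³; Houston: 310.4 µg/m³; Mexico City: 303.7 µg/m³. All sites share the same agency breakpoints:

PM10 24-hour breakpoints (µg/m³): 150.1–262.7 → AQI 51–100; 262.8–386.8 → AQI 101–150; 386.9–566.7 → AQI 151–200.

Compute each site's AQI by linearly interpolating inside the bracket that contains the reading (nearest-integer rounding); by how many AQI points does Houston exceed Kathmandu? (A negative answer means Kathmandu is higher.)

-27

Kathmandu: row 262.8–386.8 (AQI 101–150). (150−101)·(380.1−262.8)/(386.8−262.8) + 101 = 49·117.3/124.0 + 101 ≈ 147.35 → 147.
Houston 310.4: bracket 262.8–386.8 → index 101–150; slope 49/124.0, offset 47.6.
AQI = 101 + 49/124.0·47.6 ≈ 119.81 ⇒ 120.
Mexico City 303.7: bracket 262.8–386.8 → index 101–150; slope 49/124.0, offset 40.9.
AQI = 101 + 49/124.0·40.9 ≈ 117.16 ⇒ 117.
AQIs: Kathmandu=147, Houston=120, Mexico City=117. Houston (120) − Kathmandu (147) = -27.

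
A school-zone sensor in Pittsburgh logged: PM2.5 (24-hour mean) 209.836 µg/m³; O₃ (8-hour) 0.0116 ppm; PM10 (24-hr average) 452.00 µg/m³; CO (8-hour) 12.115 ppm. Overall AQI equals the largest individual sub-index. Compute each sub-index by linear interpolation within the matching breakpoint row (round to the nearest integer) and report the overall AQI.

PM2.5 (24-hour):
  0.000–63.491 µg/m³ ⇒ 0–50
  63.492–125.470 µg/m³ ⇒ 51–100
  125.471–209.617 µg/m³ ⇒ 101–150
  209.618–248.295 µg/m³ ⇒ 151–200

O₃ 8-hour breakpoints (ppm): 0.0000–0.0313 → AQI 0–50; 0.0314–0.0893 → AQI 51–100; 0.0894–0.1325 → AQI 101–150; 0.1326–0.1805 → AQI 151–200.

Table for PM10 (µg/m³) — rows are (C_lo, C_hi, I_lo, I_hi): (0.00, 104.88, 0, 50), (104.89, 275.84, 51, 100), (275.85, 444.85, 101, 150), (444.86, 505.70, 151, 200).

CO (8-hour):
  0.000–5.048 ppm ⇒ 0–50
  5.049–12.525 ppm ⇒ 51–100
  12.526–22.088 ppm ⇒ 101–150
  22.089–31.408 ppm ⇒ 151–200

157

PM2.5: 209.836 ∈ [209.618, 248.295] ↔ index [151, 200].
151 + (209.836−209.618)·(200−151)/(248.295−209.618) = 151 + 0.218·49/38.677 ≈ 151.28, so AQI = 151.
O₃ 0.0116: bracket 0.0000–0.0313 → index 0–50; slope 50/0.0313, offset 0.0116.
AQI = 0 + 50/0.0313·0.0116 ≈ 18.53 ⇒ 19.
PM10: 452.00 ∈ [444.86, 505.70] ↔ index [151, 200].
151 + (452.00−444.86)·(200−151)/(505.70−444.86) = 151 + 7.14·49/60.84 ≈ 156.75, so AQI = 157.
CO: 12.115 ∈ [5.049, 12.525] ↔ index [51, 100].
51 + (12.115−5.049)·(100−51)/(12.525−5.049) = 51 + 7.066·49/7.476 ≈ 97.31, so AQI = 97.
Sub-indices: PM2.5→151, O₃→19, PM10→157, CO→97. Overall AQI = max = 157; dominant pollutant is PM10.
AQI 157: Unhealthy.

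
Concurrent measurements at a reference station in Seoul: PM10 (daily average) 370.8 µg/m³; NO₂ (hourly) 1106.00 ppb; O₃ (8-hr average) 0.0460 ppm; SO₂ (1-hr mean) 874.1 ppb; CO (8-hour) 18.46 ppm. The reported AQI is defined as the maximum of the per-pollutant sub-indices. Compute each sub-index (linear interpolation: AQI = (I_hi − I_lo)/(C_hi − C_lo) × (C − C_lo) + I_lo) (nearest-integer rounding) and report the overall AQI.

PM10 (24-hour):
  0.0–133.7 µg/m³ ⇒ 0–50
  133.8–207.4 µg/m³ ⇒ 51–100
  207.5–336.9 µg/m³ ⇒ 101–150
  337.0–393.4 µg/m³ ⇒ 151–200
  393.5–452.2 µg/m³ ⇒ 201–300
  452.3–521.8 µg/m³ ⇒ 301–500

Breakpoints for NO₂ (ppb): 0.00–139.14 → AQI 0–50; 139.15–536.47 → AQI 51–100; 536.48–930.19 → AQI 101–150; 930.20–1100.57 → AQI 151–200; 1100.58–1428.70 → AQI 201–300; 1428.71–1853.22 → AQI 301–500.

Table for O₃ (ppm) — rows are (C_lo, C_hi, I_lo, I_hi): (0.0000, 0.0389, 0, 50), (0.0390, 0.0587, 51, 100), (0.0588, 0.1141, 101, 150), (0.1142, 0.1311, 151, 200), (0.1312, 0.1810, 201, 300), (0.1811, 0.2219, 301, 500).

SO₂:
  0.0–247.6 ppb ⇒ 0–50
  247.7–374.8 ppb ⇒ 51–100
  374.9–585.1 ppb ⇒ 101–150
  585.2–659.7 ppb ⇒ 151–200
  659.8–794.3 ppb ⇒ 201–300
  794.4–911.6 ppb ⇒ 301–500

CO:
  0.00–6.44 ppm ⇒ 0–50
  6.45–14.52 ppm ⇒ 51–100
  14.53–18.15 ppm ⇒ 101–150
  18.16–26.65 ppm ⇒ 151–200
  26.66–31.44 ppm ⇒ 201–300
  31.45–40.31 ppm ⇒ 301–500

PM10 370.8: bracket 337.0–393.4 → index 151–200; slope 49/56.4, offset 33.8.
AQI = 151 + 49/56.4·33.8 ≈ 180.37 ⇒ 180.
NO₂: 1106.00 ∈ [1100.58, 1428.70] ↔ index [201, 300].
201 + (1106.00−1100.58)·(300−201)/(1428.70−1100.58) = 201 + 5.42·99/328.12 ≈ 202.64, so AQI = 203.
O₃: 0.0460 ∈ [0.0390, 0.0587] ↔ index [51, 100].
51 + (0.0460−0.0390)·(100−51)/(0.0587−0.0390) = 51 + 0.0070·49/0.0197 ≈ 68.41, so AQI = 68.
SO₂: 874.1 ∈ [794.4, 911.6] ↔ index [301, 500].
301 + (874.1−794.4)·(500−301)/(911.6−794.4) = 301 + 79.7·199/117.2 ≈ 436.33, so AQI = 436.
CO: 18.46 ∈ [18.16, 26.65] ↔ index [151, 200].
151 + (18.46−18.16)·(200−151)/(26.65−18.16) = 151 + 0.30·49/8.49 ≈ 152.73, so AQI = 153.
Sub-indices: PM10→180, NO₂→203, O₃→68, SO₂→436, CO→153. Overall AQI = max = 436; dominant pollutant is SO₂.
AQI 436: Hazardous.

436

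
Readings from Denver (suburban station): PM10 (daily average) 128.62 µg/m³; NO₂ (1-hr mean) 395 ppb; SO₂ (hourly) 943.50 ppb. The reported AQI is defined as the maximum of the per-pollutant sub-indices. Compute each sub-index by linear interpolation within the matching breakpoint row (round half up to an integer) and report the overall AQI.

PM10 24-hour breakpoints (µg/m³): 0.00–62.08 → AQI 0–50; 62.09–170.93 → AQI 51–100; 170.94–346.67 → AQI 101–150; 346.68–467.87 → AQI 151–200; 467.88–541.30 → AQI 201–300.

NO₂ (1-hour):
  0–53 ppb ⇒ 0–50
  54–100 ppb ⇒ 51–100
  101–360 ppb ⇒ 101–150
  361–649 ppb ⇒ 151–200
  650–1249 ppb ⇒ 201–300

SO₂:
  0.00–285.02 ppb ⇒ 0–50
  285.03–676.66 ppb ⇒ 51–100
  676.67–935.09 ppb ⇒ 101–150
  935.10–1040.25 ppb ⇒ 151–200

PM10: 128.62 lies in 62.09–170.93, so I_lo=51, I_hi=100, C_lo=62.09, C_hi=170.93.
(100−51)/(170.93−62.09) × (128.62−62.09) + 51 = 49/108.84 × 66.53 + 51 ≈ 80.95 → 81.
NO₂: row 361–649 (AQI 151–200). (200−151)·(395−361)/(649−361) + 151 = 49·34/288 + 151 ≈ 156.78 → 157.
SO₂ 943.50: bracket 935.10–1040.25 → index 151–200; slope 49/105.15, offset 8.40.
AQI = 151 + 49/105.15·8.40 ≈ 154.91 ⇒ 155.
Sub-indices: PM10→81, NO₂→157, SO₂→155. Overall AQI = max = 157; dominant pollutant is NO₂.
AQI 157: Unhealthy.

157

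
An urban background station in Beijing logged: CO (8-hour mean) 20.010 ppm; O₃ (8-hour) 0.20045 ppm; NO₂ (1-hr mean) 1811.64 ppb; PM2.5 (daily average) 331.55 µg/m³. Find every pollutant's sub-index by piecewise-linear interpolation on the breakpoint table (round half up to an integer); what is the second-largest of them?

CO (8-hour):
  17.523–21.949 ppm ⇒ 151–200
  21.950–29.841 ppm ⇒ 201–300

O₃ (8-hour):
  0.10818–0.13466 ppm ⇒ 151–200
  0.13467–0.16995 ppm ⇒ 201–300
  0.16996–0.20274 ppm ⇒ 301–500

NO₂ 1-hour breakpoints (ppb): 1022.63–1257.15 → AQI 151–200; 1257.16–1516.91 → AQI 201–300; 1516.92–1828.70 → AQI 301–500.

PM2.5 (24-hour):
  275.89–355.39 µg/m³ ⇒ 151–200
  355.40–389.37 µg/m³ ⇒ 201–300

486

CO: 20.010 ∈ [17.523, 21.949] ↔ index [151, 200].
151 + (20.010−17.523)·(200−151)/(21.949−17.523) = 151 + 2.487·49/4.426 ≈ 178.53, so AQI = 179.
O₃ 0.20045: bracket 0.16996–0.20274 → index 301–500; slope 199/0.03278, offset 0.03049.
AQI = 301 + 199/0.03278·0.03049 ≈ 486.10 ⇒ 486.
NO₂: 1811.64 ∈ [1516.92, 1828.70] ↔ index [301, 500].
301 + (1811.64−1516.92)·(500−301)/(1828.70−1516.92) = 301 + 294.72·199/311.78 ≈ 489.11, so AQI = 489.
PM2.5: 331.55 lies in 275.89–355.39, so I_lo=151, I_hi=200, C_lo=275.89, C_hi=355.39.
(200−151)/(355.39−275.89) × (331.55−275.89) + 151 = 49/79.50 × 55.66 + 151 ≈ 185.31 → 185.
Sub-indices: CO→179, O₃→486, NO₂→489, PM2.5→185. Ranked high→low: 489, 486, 185, 179. Second-highest sub-index = 486.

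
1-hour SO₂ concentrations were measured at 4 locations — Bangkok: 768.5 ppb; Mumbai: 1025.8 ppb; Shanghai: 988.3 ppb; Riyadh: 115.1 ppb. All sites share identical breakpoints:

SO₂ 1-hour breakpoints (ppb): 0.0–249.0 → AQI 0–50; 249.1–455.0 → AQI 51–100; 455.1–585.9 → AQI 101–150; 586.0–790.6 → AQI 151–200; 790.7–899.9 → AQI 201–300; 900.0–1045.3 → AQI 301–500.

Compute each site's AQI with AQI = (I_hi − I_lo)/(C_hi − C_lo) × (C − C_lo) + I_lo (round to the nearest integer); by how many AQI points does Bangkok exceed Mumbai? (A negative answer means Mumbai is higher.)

-278

Bangkok: 768.5 lies in 586.0–790.6, so I_lo=151, I_hi=200, C_lo=586.0, C_hi=790.6.
(200−151)/(790.6−586.0) × (768.5−586.0) + 151 = 49/204.6 × 182.5 + 151 ≈ 194.71 → 195.
Mumbai 1025.8: bracket 900.0–1045.3 → index 301–500; slope 199/145.3, offset 125.8.
AQI = 301 + 199/145.3·125.8 ≈ 473.29 ⇒ 473.
Shanghai: 988.3 ∈ [900.0, 1045.3] ↔ index [301, 500].
301 + (988.3−900.0)·(500−301)/(1045.3−900.0) = 301 + 88.3·199/145.3 ≈ 421.93, so AQI = 422.
Riyadh: 115.1 lies in 0.0–249.0, so I_lo=0, I_hi=50, C_lo=0.0, C_hi=249.0.
(50−0)/(249.0−0.0) × (115.1−0.0) + 0 = 50/249.0 × 115.1 + 0 ≈ 23.11 → 23.
AQIs: Bangkok=195, Mumbai=473, Shanghai=422, Riyadh=23. Bangkok (195) − Mumbai (473) = -278.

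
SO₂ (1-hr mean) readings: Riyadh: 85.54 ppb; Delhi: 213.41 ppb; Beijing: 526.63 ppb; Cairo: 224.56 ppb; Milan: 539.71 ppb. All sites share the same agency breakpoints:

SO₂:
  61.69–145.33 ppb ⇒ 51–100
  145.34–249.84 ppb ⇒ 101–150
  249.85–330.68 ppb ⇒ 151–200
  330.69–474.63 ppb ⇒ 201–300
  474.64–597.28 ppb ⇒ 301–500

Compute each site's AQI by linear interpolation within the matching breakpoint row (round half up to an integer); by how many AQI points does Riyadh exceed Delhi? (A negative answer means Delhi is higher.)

Riyadh: 85.54 lies in 61.69–145.33, so I_lo=51, I_hi=100, C_lo=61.69, C_hi=145.33.
(100−51)/(145.33−61.69) × (85.54−61.69) + 51 = 49/83.64 × 23.85 + 51 ≈ 64.97 → 65.
Delhi: 213.41 ∈ [145.34, 249.84] ↔ index [101, 150].
101 + (213.41−145.34)·(150−101)/(249.84−145.34) = 101 + 68.07·49/104.50 ≈ 132.92, so AQI = 133.
Beijing: row 474.64–597.28 (AQI 301–500). (500−301)·(526.63−474.64)/(597.28−474.64) + 301 = 199·51.99/122.64 + 301 ≈ 385.36 → 385.
Cairo: 224.56 ∈ [145.34, 249.84] ↔ index [101, 150].
101 + (224.56−145.34)·(150−101)/(249.84−145.34) = 101 + 79.22·49/104.50 ≈ 138.15, so AQI = 138.
Milan 539.71: bracket 474.64–597.28 → index 301–500; slope 199/122.64, offset 65.07.
AQI = 301 + 199/122.64·65.07 ≈ 406.58 ⇒ 407.
AQIs: Riyadh=65, Delhi=133, Beijing=385, Cairo=138, Milan=407. Riyadh (65) − Delhi (133) = -68.

-68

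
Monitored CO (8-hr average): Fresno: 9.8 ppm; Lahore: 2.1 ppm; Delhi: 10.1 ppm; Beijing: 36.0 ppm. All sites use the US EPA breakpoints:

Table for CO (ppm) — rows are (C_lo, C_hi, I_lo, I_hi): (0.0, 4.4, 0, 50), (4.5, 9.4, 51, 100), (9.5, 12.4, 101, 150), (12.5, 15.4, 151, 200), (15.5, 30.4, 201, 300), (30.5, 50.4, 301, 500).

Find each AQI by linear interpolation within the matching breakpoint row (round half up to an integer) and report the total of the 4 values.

597

Fresno: 9.8 lies in 9.5–12.4, so I_lo=101, I_hi=150, C_lo=9.5, C_hi=12.4.
(150−101)/(12.4−9.5) × (9.8−9.5) + 101 = 49/2.9 × 0.3 + 101 ≈ 106.07 → 106.
Lahore 2.1: bracket 0.0–4.4 → index 0–50; slope 50/4.4, offset 2.1.
AQI = 0 + 50/4.4·2.1 ≈ 23.86 ⇒ 24.
Delhi: 10.1 ∈ [9.5, 12.4] ↔ index [101, 150].
101 + (10.1−9.5)·(150−101)/(12.4−9.5) = 101 + 0.6·49/2.9 ≈ 111.14, so AQI = 111.
Beijing: 36.0 lies in 30.5–50.4, so I_lo=301, I_hi=500, C_lo=30.5, C_hi=50.4.
(500−301)/(50.4−30.5) × (36.0−30.5) + 301 = 199/19.9 × 5.5 + 301 ≈ 356.00 → 356.
AQIs: Fresno=106, Lahore=24, Delhi=111, Beijing=356. Sum = 106 + 24 + 111 + 356 = 597.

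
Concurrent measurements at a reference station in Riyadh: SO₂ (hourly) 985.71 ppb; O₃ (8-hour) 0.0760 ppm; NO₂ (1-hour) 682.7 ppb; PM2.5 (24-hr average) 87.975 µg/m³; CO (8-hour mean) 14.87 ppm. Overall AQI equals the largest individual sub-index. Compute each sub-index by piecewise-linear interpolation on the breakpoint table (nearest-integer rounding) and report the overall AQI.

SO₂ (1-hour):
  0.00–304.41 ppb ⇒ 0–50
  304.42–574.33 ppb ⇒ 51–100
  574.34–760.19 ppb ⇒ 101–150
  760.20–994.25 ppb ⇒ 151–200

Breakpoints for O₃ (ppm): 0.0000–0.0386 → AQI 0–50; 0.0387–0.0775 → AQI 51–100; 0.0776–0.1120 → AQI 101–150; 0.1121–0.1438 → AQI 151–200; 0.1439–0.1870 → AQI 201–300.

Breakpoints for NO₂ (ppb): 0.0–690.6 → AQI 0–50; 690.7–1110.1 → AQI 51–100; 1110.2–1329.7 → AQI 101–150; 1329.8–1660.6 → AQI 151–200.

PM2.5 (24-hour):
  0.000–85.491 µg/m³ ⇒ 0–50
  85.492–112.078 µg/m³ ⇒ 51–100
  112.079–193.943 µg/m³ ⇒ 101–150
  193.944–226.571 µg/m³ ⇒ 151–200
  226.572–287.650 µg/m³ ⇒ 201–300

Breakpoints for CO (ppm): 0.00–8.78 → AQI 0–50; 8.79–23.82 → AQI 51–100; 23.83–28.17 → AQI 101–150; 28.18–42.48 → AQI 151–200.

198

SO₂: 985.71 ∈ [760.20, 994.25] ↔ index [151, 200].
151 + (985.71−760.20)·(200−151)/(994.25−760.20) = 151 + 225.51·49/234.05 ≈ 198.21, so AQI = 198.
O₃ 0.0760: bracket 0.0387–0.0775 → index 51–100; slope 49/0.0388, offset 0.0373.
AQI = 51 + 49/0.0388·0.0373 ≈ 98.11 ⇒ 98.
NO₂: 682.7 lies in 0.0–690.6, so I_lo=0, I_hi=50, C_lo=0.0, C_hi=690.6.
(50−0)/(690.6−0.0) × (682.7−0.0) + 0 = 50/690.6 × 682.7 + 0 ≈ 49.43 → 49.
PM2.5: 87.975 lies in 85.492–112.078, so I_lo=51, I_hi=100, C_lo=85.492, C_hi=112.078.
(100−51)/(112.078−85.492) × (87.975−85.492) + 51 = 49/26.586 × 2.483 + 51 ≈ 55.58 → 56.
CO: row 8.79–23.82 (AQI 51–100). (100−51)·(14.87−8.79)/(23.82−8.79) + 51 = 49·6.08/15.03 + 51 ≈ 70.82 → 71.
Sub-indices: SO₂→198, O₃→98, NO₂→49, PM2.5→56, CO→71. Overall AQI = max = 198; dominant pollutant is SO₂.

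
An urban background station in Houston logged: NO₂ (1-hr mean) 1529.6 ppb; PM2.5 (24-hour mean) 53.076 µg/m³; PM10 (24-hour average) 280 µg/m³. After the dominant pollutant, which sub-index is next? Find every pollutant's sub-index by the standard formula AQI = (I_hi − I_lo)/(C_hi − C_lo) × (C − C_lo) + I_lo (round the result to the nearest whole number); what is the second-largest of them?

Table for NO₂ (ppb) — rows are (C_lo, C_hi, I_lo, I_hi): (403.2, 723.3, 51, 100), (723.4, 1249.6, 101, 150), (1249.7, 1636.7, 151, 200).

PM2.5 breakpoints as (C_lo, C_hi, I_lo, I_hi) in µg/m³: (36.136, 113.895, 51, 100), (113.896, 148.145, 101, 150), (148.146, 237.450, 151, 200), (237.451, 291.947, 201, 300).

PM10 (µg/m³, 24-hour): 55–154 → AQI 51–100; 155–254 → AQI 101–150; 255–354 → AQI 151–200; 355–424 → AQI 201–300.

163

NO₂ 1529.6: bracket 1249.7–1636.7 → index 151–200; slope 49/387.0, offset 279.9.
AQI = 151 + 49/387.0·279.9 ≈ 186.44 ⇒ 186.
PM2.5: row 36.136–113.895 (AQI 51–100). (100−51)·(53.076−36.136)/(113.895−36.136) + 51 = 49·16.940/77.759 + 51 ≈ 61.67 → 62.
PM10: row 255–354 (AQI 151–200). (200−151)·(280−255)/(354−255) + 151 = 49·25/99 + 151 ≈ 163.37 → 163.
Sub-indices: NO₂→186, PM2.5→62, PM10→163. Ranked high→low: 186, 163, 62. Second-highest sub-index = 163.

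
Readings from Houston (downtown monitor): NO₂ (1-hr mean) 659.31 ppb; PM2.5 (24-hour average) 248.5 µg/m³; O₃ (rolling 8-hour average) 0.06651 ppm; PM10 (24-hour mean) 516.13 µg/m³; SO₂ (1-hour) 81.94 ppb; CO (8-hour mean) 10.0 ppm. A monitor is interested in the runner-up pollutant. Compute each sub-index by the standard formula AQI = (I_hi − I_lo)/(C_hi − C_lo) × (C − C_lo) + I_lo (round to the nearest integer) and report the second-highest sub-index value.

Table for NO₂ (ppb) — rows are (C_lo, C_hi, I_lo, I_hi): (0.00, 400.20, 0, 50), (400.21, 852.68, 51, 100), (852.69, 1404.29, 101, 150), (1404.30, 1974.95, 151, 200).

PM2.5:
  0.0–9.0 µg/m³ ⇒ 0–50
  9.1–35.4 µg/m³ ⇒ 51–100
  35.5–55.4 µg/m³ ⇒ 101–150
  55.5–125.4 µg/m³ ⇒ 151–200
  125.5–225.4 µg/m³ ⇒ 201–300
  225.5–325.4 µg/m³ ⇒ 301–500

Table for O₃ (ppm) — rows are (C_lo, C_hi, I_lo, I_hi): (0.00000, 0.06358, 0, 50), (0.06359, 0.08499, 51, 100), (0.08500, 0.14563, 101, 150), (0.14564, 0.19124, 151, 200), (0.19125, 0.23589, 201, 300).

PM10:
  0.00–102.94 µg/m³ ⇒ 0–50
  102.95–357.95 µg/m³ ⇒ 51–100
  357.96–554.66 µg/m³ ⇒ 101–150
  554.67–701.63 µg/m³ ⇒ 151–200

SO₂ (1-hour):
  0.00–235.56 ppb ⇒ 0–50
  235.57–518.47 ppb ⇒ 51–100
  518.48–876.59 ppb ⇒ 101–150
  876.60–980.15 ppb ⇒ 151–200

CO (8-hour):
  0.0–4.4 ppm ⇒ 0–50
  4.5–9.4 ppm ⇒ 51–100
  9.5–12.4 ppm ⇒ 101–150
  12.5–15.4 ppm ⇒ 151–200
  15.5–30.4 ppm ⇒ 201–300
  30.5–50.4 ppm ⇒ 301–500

NO₂ 659.31: bracket 400.21–852.68 → index 51–100; slope 49/452.47, offset 259.10.
AQI = 51 + 49/452.47·259.10 ≈ 79.06 ⇒ 79.
PM2.5: 248.5 ∈ [225.5, 325.4] ↔ index [301, 500].
301 + (248.5−225.5)·(500−301)/(325.4−225.5) = 301 + 23.0·199/99.9 ≈ 346.82, so AQI = 347.
O₃: 0.06651 lies in 0.06359–0.08499, so I_lo=51, I_hi=100, C_lo=0.06359, C_hi=0.08499.
(100−51)/(0.08499−0.06359) × (0.06651−0.06359) + 51 = 49/0.02140 × 0.00292 + 51 ≈ 57.69 → 58.
PM10 516.13: bracket 357.96–554.66 → index 101–150; slope 49/196.70, offset 158.17.
AQI = 101 + 49/196.70·158.17 ≈ 140.40 ⇒ 140.
SO₂: row 0.00–235.56 (AQI 0–50). (50−0)·(81.94−0.00)/(235.56−0.00) + 0 = 50·81.94/235.56 + 0 ≈ 17.39 → 17.
CO: 10.0 lies in 9.5–12.4, so I_lo=101, I_hi=150, C_lo=9.5, C_hi=12.4.
(150−101)/(12.4−9.5) × (10.0−9.5) + 101 = 49/2.9 × 0.5 + 101 ≈ 109.45 → 109.
Sub-indices: NO₂→79, PM2.5→347, O₃→58, PM10→140, SO₂→17, CO→109. Ranked high→low: 347, 140, 109, 79, 58, 17. Second-highest sub-index = 140.

140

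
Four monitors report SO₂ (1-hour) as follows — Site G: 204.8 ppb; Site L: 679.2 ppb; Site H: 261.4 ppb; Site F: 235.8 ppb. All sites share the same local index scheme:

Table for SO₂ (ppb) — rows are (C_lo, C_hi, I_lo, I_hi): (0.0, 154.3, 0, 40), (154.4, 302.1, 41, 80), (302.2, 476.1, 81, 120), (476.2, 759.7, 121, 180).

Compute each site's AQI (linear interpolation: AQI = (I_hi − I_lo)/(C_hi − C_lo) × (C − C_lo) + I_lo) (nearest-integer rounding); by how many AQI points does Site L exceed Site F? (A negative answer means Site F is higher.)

101

Site G: 204.8 ∈ [154.4, 302.1] ↔ index [41, 80].
41 + (204.8−154.4)·(80−41)/(302.1−154.4) = 41 + 50.4·39/147.7 ≈ 54.31, so AQI = 54.
Site L: row 476.2–759.7 (AQI 121–180). (180−121)·(679.2−476.2)/(759.7−476.2) + 121 = 59·203.0/283.5 + 121 ≈ 163.25 → 163.
Site H: 261.4 ∈ [154.4, 302.1] ↔ index [41, 80].
41 + (261.4−154.4)·(80−41)/(302.1−154.4) = 41 + 107.0·39/147.7 ≈ 69.25, so AQI = 69.
Site F 235.8: bracket 154.4–302.1 → index 41–80; slope 39/147.7, offset 81.4.
AQI = 41 + 39/147.7·81.4 ≈ 62.49 ⇒ 62.
AQIs: Site G=54, Site L=163, Site H=69, Site F=62. Site L (163) − Site F (62) = 101.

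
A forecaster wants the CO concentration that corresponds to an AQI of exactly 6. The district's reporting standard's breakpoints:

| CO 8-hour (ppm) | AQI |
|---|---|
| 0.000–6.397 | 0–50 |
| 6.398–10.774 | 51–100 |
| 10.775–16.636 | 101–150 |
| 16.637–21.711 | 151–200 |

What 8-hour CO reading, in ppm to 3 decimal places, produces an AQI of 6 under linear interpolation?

0.768

AQI 6 lies in the 0–50 band, which corresponds to 0.000–6.397 ppm.
C = 0.000 + (6−0)×(6.397−0.000)/(50−0) = 0.000 + 6×6.397/50 ≈ 0.76764 ppm → 0.768 ppm to 3 dp.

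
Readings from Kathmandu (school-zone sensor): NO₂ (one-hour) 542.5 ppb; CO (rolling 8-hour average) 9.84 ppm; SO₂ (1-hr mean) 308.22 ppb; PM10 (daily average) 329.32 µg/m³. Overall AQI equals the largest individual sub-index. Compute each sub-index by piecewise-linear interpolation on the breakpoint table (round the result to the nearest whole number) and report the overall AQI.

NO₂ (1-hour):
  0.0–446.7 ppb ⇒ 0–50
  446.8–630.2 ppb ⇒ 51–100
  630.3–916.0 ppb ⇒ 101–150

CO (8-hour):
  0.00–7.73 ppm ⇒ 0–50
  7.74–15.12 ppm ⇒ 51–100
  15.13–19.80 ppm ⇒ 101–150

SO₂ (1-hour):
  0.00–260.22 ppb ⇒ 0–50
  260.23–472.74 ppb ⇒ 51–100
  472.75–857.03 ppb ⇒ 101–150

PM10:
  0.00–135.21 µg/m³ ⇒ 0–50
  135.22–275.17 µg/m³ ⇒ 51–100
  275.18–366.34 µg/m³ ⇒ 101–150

130

NO₂ 542.5: bracket 446.8–630.2 → index 51–100; slope 49/183.4, offset 95.7.
AQI = 51 + 49/183.4·95.7 ≈ 76.57 ⇒ 77.
CO 9.84: bracket 7.74–15.12 → index 51–100; slope 49/7.38, offset 2.10.
AQI = 51 + 49/7.38·2.10 ≈ 64.94 ⇒ 65.
SO₂: 308.22 ∈ [260.23, 472.74] ↔ index [51, 100].
51 + (308.22−260.23)·(100−51)/(472.74−260.23) = 51 + 47.99·49/212.51 ≈ 62.07, so AQI = 62.
PM10: 329.32 ∈ [275.18, 366.34] ↔ index [101, 150].
101 + (329.32−275.18)·(150−101)/(366.34−275.18) = 101 + 54.14·49/91.16 ≈ 130.10, so AQI = 130.
Sub-indices: NO₂→77, CO→65, SO₂→62, PM10→130. Overall AQI = max = 130; dominant pollutant is PM10.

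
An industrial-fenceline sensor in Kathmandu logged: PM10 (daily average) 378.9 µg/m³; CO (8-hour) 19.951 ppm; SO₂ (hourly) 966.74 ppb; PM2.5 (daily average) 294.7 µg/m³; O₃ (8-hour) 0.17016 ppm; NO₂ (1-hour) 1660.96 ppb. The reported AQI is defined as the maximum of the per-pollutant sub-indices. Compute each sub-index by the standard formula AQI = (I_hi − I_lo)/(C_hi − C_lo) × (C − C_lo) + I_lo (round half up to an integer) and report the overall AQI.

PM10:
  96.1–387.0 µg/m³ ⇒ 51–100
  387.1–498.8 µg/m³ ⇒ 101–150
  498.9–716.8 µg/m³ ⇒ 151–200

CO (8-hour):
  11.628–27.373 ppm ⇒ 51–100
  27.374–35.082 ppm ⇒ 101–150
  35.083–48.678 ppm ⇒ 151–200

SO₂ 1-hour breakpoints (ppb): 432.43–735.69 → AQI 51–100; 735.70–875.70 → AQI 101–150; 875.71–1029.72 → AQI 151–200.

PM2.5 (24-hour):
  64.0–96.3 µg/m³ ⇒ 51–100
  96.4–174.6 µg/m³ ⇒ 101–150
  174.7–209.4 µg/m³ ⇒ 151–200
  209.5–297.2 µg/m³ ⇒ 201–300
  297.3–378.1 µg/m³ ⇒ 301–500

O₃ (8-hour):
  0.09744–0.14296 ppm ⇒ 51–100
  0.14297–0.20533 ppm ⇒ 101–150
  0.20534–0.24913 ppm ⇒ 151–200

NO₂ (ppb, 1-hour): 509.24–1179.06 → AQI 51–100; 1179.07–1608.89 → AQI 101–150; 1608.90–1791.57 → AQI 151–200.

PM10 378.9: bracket 96.1–387.0 → index 51–100; slope 49/290.9, offset 282.8.
AQI = 51 + 49/290.9·282.8 ≈ 98.64 ⇒ 99.
CO: 19.951 lies in 11.628–27.373, so I_lo=51, I_hi=100, C_lo=11.628, C_hi=27.373.
(100−51)/(27.373−11.628) × (19.951−11.628) + 51 = 49/15.745 × 8.323 + 51 ≈ 76.90 → 77.
SO₂: row 875.71–1029.72 (AQI 151–200). (200−151)·(966.74−875.71)/(1029.72−875.71) + 151 = 49·91.03/154.01 + 151 ≈ 179.96 → 180.
PM2.5: row 209.5–297.2 (AQI 201–300). (300−201)·(294.7−209.5)/(297.2−209.5) + 201 = 99·85.2/87.7 + 201 ≈ 297.18 → 297.
O₃ 0.17016: bracket 0.14297–0.20533 → index 101–150; slope 49/0.06236, offset 0.02719.
AQI = 101 + 49/0.06236·0.02719 ≈ 122.36 ⇒ 122.
NO₂: 1660.96 ∈ [1608.90, 1791.57] ↔ index [151, 200].
151 + (1660.96−1608.90)·(200−151)/(1791.57−1608.90) = 151 + 52.06·49/182.67 ≈ 164.96, so AQI = 165.
Sub-indices: PM10→99, CO→77, SO₂→180, PM2.5→297, O₃→122, NO₂→165. Overall AQI = max = 297; dominant pollutant is PM2.5.

297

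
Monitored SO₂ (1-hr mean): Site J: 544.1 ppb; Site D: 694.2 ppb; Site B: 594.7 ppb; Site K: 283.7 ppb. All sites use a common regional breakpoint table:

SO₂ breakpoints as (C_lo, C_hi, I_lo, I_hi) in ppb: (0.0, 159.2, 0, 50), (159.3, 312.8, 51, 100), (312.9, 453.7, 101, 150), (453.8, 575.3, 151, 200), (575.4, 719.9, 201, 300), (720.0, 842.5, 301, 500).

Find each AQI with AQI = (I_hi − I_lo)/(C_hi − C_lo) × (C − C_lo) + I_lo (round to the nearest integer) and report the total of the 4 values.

Site J 544.1: bracket 453.8–575.3 → index 151–200; slope 49/121.5, offset 90.3.
AQI = 151 + 49/121.5·90.3 ≈ 187.42 ⇒ 187.
Site D 694.2: bracket 575.4–719.9 → index 201–300; slope 99/144.5, offset 118.8.
AQI = 201 + 99/144.5·118.8 ≈ 282.39 ⇒ 282.
Site B: 594.7 lies in 575.4–719.9, so I_lo=201, I_hi=300, C_lo=575.4, C_hi=719.9.
(300−201)/(719.9−575.4) × (594.7−575.4) + 201 = 99/144.5 × 19.3 + 201 ≈ 214.22 → 214.
Site K: row 159.3–312.8 (AQI 51–100). (100−51)·(283.7−159.3)/(312.8−159.3) + 51 = 49·124.4/153.5 + 51 ≈ 90.71 → 91.
AQIs: Site J=187, Site D=282, Site B=214, Site K=91. Sum = 187 + 282 + 214 + 91 = 774.

774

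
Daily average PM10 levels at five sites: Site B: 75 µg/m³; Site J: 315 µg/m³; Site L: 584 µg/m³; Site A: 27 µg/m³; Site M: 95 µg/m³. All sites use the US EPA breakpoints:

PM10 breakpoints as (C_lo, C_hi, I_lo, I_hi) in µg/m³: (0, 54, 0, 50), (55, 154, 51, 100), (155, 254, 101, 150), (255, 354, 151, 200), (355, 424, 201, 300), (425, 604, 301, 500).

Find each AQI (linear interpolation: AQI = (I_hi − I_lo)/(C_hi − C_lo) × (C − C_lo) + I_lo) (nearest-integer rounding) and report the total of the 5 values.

816

Site B: row 55–154 (AQI 51–100). (100−51)·(75−55)/(154−55) + 51 = 49·20/99 + 51 ≈ 60.90 → 61.
Site J: 315 lies in 255–354, so I_lo=151, I_hi=200, C_lo=255, C_hi=354.
(200−151)/(354−255) × (315−255) + 151 = 49/99 × 60 + 151 ≈ 180.70 → 181.
Site L: 584 ∈ [425, 604] ↔ index [301, 500].
301 + (584−425)·(500−301)/(604−425) = 301 + 159·199/179 ≈ 477.77, so AQI = 478.
Site A: 27 lies in 0–54, so I_lo=0, I_hi=50, C_lo=0, C_hi=54.
(50−0)/(54−0) × (27−0) + 0 = 50/54 × 27 + 0 ≈ 25.00 → 25.
Site M: 95 ∈ [55, 154] ↔ index [51, 100].
51 + (95−55)·(100−51)/(154−55) = 51 + 40·49/99 ≈ 70.80, so AQI = 71.
AQIs: Site B=61, Site J=181, Site L=478, Site A=25, Site M=71. Sum = 61 + 181 + 478 + 25 + 71 = 816.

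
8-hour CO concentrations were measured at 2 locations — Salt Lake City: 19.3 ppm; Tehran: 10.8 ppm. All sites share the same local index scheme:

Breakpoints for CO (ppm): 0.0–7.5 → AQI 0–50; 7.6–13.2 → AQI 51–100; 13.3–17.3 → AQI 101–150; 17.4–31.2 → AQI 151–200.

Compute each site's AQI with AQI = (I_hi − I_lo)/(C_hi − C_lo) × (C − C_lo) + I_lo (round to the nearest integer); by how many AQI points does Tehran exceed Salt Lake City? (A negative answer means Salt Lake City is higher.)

-79

Salt Lake City 19.3: bracket 17.4–31.2 → index 151–200; slope 49/13.8, offset 1.9.
AQI = 151 + 49/13.8·1.9 ≈ 157.75 ⇒ 158.
Tehran 10.8: bracket 7.6–13.2 → index 51–100; slope 49/5.6, offset 3.2.
AQI = 51 + 49/5.6·3.2 ≈ 79.00 ⇒ 79.
AQIs: Salt Lake City=158, Tehran=79. Tehran (79) − Salt Lake City (158) = -79.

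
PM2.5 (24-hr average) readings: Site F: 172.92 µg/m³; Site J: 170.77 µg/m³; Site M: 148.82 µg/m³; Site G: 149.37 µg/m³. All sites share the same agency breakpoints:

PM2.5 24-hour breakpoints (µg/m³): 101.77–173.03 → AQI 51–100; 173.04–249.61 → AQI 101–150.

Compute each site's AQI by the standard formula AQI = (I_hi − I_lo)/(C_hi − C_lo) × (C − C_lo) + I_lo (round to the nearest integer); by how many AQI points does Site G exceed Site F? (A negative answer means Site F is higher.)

-16

Site F 172.92: bracket 101.77–173.03 → index 51–100; slope 49/71.26, offset 71.15.
AQI = 51 + 49/71.26·71.15 ≈ 99.92 ⇒ 100.
Site J: 170.77 ∈ [101.77, 173.03] ↔ index [51, 100].
51 + (170.77−101.77)·(100−51)/(173.03−101.77) = 51 + 69.00·49/71.26 ≈ 98.45, so AQI = 98.
Site M: row 101.77–173.03 (AQI 51–100). (100−51)·(148.82−101.77)/(173.03−101.77) + 51 = 49·47.05/71.26 + 51 ≈ 83.35 → 83.
Site G: row 101.77–173.03 (AQI 51–100). (100−51)·(149.37−101.77)/(173.03−101.77) + 51 = 49·47.60/71.26 + 51 ≈ 83.73 → 84.
AQIs: Site F=100, Site J=98, Site M=83, Site G=84. Site G (84) − Site F (100) = -16.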